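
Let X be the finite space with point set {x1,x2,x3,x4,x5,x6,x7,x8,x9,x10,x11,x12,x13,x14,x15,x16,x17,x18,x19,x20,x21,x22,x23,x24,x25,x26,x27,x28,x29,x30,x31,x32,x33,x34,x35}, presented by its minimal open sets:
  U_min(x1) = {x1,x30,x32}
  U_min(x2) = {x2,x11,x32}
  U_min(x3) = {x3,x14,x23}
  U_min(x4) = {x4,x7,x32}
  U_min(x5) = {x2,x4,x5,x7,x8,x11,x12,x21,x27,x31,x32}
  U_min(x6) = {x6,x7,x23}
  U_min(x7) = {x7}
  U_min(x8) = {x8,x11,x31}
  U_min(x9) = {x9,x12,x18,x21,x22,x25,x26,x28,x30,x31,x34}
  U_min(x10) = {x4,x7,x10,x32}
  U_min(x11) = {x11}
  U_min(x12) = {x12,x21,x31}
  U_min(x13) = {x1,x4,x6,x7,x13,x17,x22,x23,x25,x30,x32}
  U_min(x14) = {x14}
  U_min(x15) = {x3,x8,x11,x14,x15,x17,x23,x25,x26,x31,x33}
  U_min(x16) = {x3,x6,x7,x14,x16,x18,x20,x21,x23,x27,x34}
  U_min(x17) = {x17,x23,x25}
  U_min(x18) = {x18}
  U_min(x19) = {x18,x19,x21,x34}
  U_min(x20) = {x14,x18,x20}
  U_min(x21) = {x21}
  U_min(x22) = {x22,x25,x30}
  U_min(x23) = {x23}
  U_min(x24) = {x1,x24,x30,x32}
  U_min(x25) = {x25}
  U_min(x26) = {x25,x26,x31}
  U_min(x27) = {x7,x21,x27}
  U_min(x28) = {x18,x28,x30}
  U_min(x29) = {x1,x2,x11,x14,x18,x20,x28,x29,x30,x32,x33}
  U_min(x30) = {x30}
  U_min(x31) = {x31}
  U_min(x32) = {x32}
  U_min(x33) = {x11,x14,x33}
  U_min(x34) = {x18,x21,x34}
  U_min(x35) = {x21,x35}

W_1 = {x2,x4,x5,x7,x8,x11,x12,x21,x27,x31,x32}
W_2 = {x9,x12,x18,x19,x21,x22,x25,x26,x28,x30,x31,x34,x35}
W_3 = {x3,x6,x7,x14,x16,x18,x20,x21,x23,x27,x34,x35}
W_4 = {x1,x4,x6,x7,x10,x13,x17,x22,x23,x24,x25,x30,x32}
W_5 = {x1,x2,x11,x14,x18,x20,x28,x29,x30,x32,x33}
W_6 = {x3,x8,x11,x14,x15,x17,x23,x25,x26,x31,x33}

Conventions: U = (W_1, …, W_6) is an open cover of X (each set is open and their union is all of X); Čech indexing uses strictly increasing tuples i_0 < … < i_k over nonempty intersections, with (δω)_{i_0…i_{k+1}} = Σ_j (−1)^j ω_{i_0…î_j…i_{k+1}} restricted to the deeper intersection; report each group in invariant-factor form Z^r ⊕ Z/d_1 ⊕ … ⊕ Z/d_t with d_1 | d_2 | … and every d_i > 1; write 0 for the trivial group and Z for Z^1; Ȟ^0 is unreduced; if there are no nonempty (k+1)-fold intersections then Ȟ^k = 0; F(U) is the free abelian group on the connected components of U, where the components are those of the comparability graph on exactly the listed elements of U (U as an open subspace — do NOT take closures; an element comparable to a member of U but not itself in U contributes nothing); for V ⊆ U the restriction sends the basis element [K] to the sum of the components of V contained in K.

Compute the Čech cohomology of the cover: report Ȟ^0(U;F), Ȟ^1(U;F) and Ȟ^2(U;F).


intersection data:
  W12={x12,x21,x31} W13={x7,x21,x27} W14={x4,x7,x32} W15={x2,x11,x32} W16={x8,x11,x31} W23={x18,x21,x34,x35} W24={x22,x25,x30} W25={x18,x28,x30} W26={x25,x26,x31} W34={x6,x7,x23} W35={x14,x18,x20} W36={x3,x14,x23} W45={x1,x30,x32} W46={x17,x23,x25} W56={x11,x14,x33}
  W123={x21} W126={x31} W134={x7} W145={x32} W156={x11} W235={x18} W245={x30} W246={x25} W346={x23} W356={x14}
components per intersection:
  W1: {x2,x4,x5,x7,x8,x11,x12,x21,x27,x31,x32}
  W2: {x9,x12,x18,x19,x21,x22,x25,x26,x28,x30,x31,x34,x35}
  W3: {x3,x6,x7,x14,x16,x18,x20,x21,x23,x27,x34,x35}
  W4: {x1,x4,x6,x7,x10,x13,x17,x22,x23,x24,x25,x30,x32}
  W5: {x1,x2,x11,x14,x18,x20,x28,x29,x30,x32,x33}
  W6: {x3,x8,x11,x14,x15,x17,x23,x25,x26,x31,x33}
  W12: {x12,x21,x31}
  W13: {x7,x21,x27}
  W14: {x4,x7,x32}
  W15: {x2,x11,x32}
  W16: {x8,x11,x31}
  W23: {x18,x21,x34,x35}
  W24: {x22,x25,x30}
  W25: {x18,x28,x30}
  W26: {x25,x26,x31}
  W34: {x6,x7,x23}
  W35: {x14,x18,x20}
  W36: {x3,x14,x23}
  W45: {x1,x30,x32}
  W46: {x17,x23,x25}
  W56: {x11,x14,x33}
  W123: {x21}
  W126: {x31}
  W134: {x7}
  W145: {x32}
  W156: {x11}
  W235: {x18}
  W245: {x30}
  W246: {x25}
  W346: {x23}
  W356: {x14}
C dims 6,15,10; δ0: rk 5, SNF 1^5; δ1: rk 10, SNF 1^9·2
Ȟ^0 = (6 − 5) − 0 = 1, so Ȟ^0 ≅ Z
Ȟ^1 = (15 − 10) − 5 = 0, so Ȟ^1 ≅ 0
Ȟ^2 = (10 − 0) − 10 = 0 plus torsion [2], so Ȟ^2 ≅ Z/2

Ȟ^0 = Z, Ȟ^1 = 0 and Ȟ^2 = Z/2


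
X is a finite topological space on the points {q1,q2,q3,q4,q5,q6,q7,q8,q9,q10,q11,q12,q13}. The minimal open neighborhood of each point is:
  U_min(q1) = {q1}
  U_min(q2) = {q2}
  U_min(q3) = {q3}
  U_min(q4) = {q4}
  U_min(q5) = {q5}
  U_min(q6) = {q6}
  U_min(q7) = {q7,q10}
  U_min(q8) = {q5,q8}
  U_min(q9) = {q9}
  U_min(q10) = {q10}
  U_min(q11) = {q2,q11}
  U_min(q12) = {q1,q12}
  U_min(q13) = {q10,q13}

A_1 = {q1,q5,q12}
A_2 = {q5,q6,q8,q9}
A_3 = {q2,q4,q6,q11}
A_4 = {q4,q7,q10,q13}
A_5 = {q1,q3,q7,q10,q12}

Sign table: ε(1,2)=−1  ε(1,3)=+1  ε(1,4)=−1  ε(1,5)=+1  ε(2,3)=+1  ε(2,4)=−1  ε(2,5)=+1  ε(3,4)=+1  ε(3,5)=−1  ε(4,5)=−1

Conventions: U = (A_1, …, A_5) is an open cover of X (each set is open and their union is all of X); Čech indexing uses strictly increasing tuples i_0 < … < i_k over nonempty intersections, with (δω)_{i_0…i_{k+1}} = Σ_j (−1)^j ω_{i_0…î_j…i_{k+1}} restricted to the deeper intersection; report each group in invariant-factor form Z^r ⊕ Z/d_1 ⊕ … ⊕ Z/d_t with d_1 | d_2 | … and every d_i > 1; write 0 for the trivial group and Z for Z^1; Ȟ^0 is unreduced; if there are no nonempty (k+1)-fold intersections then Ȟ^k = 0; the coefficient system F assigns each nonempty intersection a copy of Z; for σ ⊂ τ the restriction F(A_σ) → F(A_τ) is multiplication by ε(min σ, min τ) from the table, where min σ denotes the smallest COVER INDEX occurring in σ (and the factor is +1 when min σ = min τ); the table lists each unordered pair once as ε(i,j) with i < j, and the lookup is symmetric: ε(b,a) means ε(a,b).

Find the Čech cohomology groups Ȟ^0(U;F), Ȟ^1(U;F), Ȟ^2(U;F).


nerve of the cover:
  A12={q5} A15={q1,q12} A23={q6} A34={q4} A45={q7,q10}
C dims 5,5; δ0: rk 4, SNF 1^4
Ȟ^0 = (5 − 4) − 0 = 1, so Ȟ^0 ≅ Z
Ȟ^1 = (5 − 0) − 4 = 1, so Ȟ^1 ≅ Z
Ȟ^2 = (0 − 0) − 0 = 0, so Ȟ^2 ≅ 0

Ȟ^0 ≅ Z, Ȟ^1 ≅ Z and Ȟ^2 ≅ 0


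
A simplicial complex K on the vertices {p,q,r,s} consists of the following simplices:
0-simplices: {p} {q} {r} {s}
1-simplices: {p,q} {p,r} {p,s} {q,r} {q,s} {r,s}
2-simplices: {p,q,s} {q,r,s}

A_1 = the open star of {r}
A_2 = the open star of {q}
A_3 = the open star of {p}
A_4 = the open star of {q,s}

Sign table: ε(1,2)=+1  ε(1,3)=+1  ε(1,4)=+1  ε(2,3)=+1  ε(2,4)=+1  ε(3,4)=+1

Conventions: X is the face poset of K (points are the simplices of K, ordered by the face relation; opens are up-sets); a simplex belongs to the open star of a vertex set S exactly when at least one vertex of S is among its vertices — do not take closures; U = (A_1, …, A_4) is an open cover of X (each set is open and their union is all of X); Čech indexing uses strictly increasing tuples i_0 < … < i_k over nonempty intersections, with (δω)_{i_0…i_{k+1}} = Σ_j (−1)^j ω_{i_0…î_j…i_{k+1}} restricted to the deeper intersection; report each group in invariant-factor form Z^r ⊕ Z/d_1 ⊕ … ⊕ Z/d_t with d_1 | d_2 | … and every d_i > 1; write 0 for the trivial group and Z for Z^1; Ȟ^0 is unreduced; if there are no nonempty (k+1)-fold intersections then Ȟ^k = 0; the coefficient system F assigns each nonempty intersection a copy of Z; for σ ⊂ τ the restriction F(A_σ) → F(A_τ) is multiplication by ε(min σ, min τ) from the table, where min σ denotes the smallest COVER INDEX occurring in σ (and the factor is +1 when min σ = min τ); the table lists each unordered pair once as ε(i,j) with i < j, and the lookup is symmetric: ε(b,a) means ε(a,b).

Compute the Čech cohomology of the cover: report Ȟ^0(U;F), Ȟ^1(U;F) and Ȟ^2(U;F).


nonempty intersections:
  A1={{r},{p,r},{q,r},{r,s},{q,r,s}} A2={{q},{p,q},{q,r},{q,s},{p,q,s},{q,r,s}} A3={{p},{p,q},{p,r},{p,s},{p,q,s}} A4={{q},{s},{p,q},{p,s},{q,r},{q,s},{r,s},{p,q,s},{q,r,s}}
  A12={{q,r},{q,r,s}} A13={{p,r}} A14={{q,r},{r,s},{q,r,s}} A23={{p,q},{p,q,s}} A24={{q},{p,q},{q,r},{q,s},{p,q,s},{q,r,s}} A34={{p,q},{p,s},{p,q,s}}
  A124={{q,r},{q,r,s}} A234={{p,q},{p,q,s}}
C dims 4,6,2; δ0: rk 3, SNF 1^3; δ1: rk 2, SNF 1^2
Ȟ^0: (4−3)−0=1 ⇒ Z
Ȟ^1: (6−2)−3=1 ⇒ Z
Ȟ^2: (2−0)−2=0 ⇒ 0

Ȟ^0(U;F) ≅ Z, Ȟ^1(U;F) ≅ Z and Ȟ^2(U;F) ≅ 0


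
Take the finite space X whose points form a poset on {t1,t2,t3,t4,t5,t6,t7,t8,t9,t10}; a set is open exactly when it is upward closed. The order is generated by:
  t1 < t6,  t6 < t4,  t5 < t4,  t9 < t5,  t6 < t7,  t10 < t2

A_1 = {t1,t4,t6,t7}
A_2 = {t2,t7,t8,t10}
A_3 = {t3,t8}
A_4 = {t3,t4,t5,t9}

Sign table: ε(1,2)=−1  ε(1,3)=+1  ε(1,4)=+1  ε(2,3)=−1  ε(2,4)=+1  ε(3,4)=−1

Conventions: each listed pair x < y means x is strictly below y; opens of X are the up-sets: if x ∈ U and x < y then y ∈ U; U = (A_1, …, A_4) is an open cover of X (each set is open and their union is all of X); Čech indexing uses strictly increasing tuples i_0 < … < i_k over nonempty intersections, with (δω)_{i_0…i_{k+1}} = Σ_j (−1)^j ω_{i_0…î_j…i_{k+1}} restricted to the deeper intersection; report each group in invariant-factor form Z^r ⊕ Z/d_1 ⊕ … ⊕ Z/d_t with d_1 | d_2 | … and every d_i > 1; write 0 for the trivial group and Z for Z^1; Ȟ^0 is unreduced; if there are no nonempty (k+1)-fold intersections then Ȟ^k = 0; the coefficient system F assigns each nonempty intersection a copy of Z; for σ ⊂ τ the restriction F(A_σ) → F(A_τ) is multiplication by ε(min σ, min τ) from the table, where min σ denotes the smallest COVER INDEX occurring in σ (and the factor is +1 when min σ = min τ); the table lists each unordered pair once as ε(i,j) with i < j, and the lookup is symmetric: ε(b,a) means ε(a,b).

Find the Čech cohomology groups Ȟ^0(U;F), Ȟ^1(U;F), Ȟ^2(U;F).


Ȟ^0 = 0, Ȟ^1 = Z/2, Ȟ^2 = 0

nerve of the cover:
  A12={t7} A14={t4} A23={t8} A34={t3}
C dims 4,4; δ0: rk 4, SNF 1^3·2
Ȟ^0 = (4 − 4) − 0 = 0, so Ȟ^0 ≅ 0
Ȟ^1 = (4 − 0) − 4 = 0 plus torsion [2], so Ȟ^1 ≅ Z/2
Ȟ^2 = (0 − 0) − 0 = 0, so Ȟ^2 ≅ 0


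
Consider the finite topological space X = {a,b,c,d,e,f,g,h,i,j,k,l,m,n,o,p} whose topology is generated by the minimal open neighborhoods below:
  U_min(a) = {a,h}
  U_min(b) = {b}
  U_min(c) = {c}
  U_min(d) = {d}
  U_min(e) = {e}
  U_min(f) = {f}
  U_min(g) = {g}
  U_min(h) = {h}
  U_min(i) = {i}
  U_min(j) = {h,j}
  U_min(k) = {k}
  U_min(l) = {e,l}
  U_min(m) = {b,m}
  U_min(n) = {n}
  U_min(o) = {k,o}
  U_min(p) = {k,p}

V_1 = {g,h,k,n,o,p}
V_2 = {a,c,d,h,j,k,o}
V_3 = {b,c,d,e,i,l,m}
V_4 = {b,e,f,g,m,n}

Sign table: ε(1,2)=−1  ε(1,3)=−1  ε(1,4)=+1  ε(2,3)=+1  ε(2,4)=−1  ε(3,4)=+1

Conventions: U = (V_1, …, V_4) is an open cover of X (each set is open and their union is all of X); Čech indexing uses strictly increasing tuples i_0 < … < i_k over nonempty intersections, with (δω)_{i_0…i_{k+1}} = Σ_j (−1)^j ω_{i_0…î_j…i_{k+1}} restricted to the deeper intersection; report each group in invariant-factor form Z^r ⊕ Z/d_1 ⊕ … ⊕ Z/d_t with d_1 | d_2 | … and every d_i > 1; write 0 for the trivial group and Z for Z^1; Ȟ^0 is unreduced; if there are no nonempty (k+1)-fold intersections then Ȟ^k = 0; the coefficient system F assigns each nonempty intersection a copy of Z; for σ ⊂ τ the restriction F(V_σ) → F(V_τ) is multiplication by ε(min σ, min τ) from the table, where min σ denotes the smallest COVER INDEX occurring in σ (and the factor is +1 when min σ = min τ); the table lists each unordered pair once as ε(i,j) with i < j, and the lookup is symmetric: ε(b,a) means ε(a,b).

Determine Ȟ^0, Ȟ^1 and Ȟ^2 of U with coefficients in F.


nonempty overlaps:
  V12={h,k,o} V14={g,n} V23={c,d} V34={b,e,m}
C dims 4,4; δ0: rk 4, SNF 1^3·2
degree 0: 4−4−0 = 0 → Ȟ^0 ≅ 0
degree 1: 4−0−4 = 0 plus torsion [2] → Ȟ^1 ≅ Z/2
degree 2: 0−0−0 = 0 → Ȟ^2 ≅ 0

Ȟ^0(U;F) ≅ 0, Ȟ^1(U;F) ≅ Z/2, Ȟ^2(U;F) ≅ 0


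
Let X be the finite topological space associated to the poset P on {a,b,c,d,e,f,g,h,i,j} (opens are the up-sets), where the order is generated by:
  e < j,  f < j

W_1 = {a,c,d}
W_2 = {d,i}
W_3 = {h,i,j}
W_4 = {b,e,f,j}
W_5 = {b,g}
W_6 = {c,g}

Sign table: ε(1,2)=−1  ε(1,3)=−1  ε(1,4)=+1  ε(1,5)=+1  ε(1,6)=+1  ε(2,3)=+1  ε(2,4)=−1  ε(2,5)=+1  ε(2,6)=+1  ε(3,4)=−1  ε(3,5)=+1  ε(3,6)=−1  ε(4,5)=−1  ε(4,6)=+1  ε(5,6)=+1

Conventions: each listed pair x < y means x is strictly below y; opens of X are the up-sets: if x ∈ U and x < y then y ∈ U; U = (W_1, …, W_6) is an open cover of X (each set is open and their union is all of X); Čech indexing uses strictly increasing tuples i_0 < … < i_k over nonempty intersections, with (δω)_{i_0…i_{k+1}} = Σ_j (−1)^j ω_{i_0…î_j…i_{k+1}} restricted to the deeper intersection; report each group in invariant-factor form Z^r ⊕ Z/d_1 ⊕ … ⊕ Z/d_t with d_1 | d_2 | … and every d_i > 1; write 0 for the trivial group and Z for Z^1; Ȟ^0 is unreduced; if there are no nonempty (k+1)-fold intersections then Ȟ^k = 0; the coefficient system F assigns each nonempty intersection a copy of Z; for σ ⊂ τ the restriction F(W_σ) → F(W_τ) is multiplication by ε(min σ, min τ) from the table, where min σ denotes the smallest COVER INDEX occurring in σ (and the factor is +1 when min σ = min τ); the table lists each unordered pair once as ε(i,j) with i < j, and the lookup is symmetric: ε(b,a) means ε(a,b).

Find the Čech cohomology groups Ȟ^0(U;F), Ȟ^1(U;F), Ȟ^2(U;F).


Ȟ^0 = 0,  Ȟ^1 = Z/2,  Ȟ^2 = 0

nonempty overlaps:
  W12={d} W16={c} W23={i} W34={j} W45={b} W56={g}
C dims 6,6; δ0: rk 6, SNF 1^5·2
degree 0: 6−6−0 = 0 → Ȟ^0 ≅ 0
degree 1: 6−0−6 = 0 plus torsion [2] → Ȟ^1 ≅ Z/2
degree 2: 0−0−0 = 0 → Ȟ^2 ≅ 0


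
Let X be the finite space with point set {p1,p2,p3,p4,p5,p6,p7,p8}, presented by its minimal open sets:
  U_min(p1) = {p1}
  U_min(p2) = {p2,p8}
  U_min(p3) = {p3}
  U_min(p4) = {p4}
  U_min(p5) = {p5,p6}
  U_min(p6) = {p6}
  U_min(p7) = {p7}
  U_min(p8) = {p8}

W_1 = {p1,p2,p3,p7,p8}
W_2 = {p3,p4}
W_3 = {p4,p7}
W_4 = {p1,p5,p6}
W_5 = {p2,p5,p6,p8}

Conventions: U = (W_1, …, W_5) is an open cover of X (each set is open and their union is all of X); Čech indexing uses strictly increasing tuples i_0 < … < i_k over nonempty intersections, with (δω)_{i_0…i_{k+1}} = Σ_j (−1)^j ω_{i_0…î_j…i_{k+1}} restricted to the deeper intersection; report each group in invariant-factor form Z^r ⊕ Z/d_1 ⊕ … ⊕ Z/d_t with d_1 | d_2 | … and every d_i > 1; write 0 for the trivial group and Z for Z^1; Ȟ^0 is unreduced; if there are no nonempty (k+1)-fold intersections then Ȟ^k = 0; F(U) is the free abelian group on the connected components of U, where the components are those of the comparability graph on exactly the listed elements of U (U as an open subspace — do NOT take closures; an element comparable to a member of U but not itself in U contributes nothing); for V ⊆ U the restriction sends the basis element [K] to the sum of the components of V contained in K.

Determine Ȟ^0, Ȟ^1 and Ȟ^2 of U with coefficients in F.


nonempty overlaps:
  W12={p3} W13={p7} W14={p1} W15={p2,p8} W23={p4} W45={p5,p6}
components per intersection:
  W1: {p1} {p2,p8} {p3} {p7}
  W2: {p3} {p4}
  W3: {p4} {p7}
  W4: {p1} {p5,p6}
  W5: {p2,p8} {p5,p6}
  W12: {p3}
  W13: {p7}
  W14: {p1}
  W15: {p2,p8}
  W23: {p4}
  W45: {p5,p6}
C dims 12,6; δ0: rk 6, SNF 1^6
degree 0: 12−6−0 = 6 → Ȟ^0 ≅ Z^6
degree 1: 6−0−6 = 0 → Ȟ^1 ≅ 0
degree 2: 0−0−0 = 0 → Ȟ^2 ≅ 0

Ȟ^0(U;F) ≅ Z^6; Ȟ^1(U;F) ≅ 0; Ȟ^2(U;F) ≅ 0


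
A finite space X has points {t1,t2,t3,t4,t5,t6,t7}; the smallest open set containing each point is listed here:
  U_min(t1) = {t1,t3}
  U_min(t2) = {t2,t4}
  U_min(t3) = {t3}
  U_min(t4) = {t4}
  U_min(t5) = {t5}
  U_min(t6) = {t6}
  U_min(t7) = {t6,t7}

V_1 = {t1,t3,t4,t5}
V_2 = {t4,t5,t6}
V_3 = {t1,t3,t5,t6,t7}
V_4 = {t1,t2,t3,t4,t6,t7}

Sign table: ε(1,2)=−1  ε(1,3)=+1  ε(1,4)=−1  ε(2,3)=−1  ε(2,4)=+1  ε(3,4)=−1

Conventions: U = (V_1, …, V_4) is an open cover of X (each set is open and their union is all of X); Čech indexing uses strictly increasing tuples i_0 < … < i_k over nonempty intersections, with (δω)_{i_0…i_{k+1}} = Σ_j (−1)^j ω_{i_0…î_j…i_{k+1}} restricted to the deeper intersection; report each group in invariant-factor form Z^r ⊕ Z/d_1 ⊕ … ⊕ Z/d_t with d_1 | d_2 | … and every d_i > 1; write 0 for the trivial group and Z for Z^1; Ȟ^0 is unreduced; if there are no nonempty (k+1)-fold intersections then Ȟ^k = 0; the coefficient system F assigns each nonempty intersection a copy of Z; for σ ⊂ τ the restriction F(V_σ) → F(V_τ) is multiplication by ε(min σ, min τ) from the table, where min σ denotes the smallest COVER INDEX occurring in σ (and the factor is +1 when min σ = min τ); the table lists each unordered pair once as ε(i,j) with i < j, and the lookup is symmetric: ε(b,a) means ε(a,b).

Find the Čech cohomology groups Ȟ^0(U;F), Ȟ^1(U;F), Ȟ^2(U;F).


nonempty intersections:
  V12={t4,t5} V13={t1,t3,t5} V14={t1,t3,t4} V23={t5,t6} V24={t4,t6} V34={t1,t3,t6,t7}
  V123={t5} V124={t4} V134={t1,t3} V234={t6}
C dims 4,6,4; δ0: rk 3, SNF 1^3; δ1: rk 3, SNF 1^3
Ȟ^0: (4−3)−0=1 ⇒ Z
Ȟ^1: (6−3)−3=0 ⇒ 0
Ȟ^2: (4−0)−3=1 ⇒ Z

Ȟ^0 ≅ Z, Ȟ^1 ≅ 0 and Ȟ^2 ≅ Z


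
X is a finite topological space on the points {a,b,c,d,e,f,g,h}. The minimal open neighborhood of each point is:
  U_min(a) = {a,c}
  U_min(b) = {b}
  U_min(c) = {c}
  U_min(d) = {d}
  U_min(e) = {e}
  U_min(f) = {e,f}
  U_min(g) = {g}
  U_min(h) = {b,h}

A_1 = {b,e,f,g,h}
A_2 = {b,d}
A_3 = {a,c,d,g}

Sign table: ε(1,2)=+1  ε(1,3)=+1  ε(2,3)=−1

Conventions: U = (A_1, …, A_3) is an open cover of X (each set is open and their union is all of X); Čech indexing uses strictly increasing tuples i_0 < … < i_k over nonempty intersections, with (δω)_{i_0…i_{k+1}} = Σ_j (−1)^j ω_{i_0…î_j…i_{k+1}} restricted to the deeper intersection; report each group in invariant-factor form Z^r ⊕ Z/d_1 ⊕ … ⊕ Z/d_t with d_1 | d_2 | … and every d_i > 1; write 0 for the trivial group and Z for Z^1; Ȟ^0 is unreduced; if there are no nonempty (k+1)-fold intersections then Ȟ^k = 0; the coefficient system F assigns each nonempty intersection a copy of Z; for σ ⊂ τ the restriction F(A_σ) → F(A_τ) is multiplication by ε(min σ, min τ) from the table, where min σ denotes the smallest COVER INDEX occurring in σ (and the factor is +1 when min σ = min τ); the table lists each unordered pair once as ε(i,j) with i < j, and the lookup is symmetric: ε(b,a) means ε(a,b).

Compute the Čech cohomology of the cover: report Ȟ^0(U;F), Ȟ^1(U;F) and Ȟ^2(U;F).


nerve of the cover:
  A12={b} A13={g} A23={d}
C dims 3,3; δ0: rk 3, SNF 1^2·2
Ȟ^0 = (3 − 3) − 0 = 0, so Ȟ^0 ≅ 0
Ȟ^1 = (3 − 0) − 3 = 0 plus torsion [2], so Ȟ^1 ≅ Z/2
Ȟ^2 = (0 − 0) − 0 = 0, so Ȟ^2 ≅ 0

Ȟ^0 = 0; Ȟ^1 = Z/2; Ȟ^2 = 0


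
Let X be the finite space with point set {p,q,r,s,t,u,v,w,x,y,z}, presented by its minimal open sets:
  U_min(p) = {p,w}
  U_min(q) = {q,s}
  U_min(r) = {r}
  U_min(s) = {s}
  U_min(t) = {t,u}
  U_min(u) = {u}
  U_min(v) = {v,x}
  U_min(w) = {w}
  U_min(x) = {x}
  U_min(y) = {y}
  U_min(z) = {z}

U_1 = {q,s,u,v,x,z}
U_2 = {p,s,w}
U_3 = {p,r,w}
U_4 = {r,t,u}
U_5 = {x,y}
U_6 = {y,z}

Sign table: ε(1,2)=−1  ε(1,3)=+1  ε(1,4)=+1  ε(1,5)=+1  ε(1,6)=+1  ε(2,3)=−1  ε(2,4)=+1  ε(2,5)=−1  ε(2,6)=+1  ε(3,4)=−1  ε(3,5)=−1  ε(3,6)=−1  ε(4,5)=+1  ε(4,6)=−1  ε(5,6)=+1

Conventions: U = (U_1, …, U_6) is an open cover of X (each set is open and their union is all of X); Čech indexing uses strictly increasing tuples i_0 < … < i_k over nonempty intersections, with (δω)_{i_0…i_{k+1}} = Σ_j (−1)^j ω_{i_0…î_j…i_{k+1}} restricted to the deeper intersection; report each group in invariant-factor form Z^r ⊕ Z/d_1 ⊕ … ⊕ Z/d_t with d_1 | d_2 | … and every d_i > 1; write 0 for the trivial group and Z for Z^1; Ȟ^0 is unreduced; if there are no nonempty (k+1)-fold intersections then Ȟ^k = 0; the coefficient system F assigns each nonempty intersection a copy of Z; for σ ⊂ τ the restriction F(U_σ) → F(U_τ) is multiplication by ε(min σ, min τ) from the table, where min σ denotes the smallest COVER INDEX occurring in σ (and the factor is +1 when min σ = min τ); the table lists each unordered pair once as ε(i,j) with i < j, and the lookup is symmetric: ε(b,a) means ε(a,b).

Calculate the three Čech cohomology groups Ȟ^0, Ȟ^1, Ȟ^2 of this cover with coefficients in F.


nonempty intersections:
  U12={s} U14={u} U15={x} U16={z} U23={p,w} U34={r} U56={y}
C dims 6,7; δ0: rk 6, SNF 1^5·2
Ȟ^0: (6−6)−0=0 ⇒ 0
Ȟ^1: (7−0)−6=1 plus torsion [2] ⇒ Z ⊕ Z/2
Ȟ^2: (0−0)−0=0 ⇒ 0

Ȟ^0 = 0,  Ȟ^1 = Z ⊕ Z/2,  Ȟ^2 = 0


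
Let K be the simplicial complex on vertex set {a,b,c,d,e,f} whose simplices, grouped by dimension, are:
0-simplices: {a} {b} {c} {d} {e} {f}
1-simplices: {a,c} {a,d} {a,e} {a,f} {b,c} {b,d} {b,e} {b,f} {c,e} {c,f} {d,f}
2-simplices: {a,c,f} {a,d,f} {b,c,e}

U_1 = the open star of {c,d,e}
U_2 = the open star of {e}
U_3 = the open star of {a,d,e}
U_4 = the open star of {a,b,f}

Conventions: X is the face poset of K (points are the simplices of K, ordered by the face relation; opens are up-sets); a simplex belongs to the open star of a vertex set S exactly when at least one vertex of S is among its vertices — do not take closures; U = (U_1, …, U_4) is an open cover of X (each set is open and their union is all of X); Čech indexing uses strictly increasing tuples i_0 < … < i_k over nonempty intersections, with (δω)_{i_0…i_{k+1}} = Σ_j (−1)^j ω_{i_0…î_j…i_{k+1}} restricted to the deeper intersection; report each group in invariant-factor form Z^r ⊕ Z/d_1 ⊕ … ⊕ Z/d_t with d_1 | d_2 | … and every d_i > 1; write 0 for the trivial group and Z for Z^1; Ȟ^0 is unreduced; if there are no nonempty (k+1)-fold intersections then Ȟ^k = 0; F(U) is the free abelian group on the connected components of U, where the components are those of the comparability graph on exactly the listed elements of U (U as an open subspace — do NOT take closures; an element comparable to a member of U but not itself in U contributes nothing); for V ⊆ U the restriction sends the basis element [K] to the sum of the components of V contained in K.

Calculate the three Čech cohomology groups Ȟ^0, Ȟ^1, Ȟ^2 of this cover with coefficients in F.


Ȟ^0 ≅ Z, Ȟ^1 ≅ Z^3, Ȟ^2 ≅ 0

nonempty intersections:
  U1={{c},{d},{e},{a,c},{a,d},{a,e},{b,c},{b,d},{b,e},{c,e},{c,f},{d,f},{a,c,f},{a,d,f},{b,c,e}} U2={{e},{a,e},{b,e},{c,e},{b,c,e}} U3={{a},{d},{e},{a,c},{a,d},{a,e},{a,f},{b,d},{b,e},{c,e},{d,f},{a,c,f},{a,d,f},{b,c,e}} U4={{a},{b},{f},{a,c},{a,d},{a,e},{a,f},{b,c},{b,d},{b,e},{b,f},{c,f},{d,f},{a,c,f},{a,d,f},{b,c,e}}
  U12={{e},{a,e},{b,e},{c,e},{b,c,e}} U13={{d},{e},{a,c},{a,d},{a,e},{b,d},{b,e},{c,e},{d,f},{a,c,f},{a,d,f},{b,c,e}} U14={{a,c},{a,d},{a,e},{b,c},{b,d},{b,e},{c,f},{d,f},{a,c,f},{a,d,f},{b,c,e}} U23={{e},{a,e},{b,e},{c,e},{b,c,e}} U24={{a,e},{b,e},{b,c,e}} U34={{a},{a,c},{a,d},{a,e},{a,f},{b,d},{b,e},{d,f},{a,c,f},{a,d,f},{b,c,e}}
  U123={{e},{a,e},{b,e},{c,e},{b,c,e}} U124={{a,e},{b,e},{b,c,e}} U134={{a,c},{a,d},{a,e},{b,d},{b,e},{d,f},{a,c,f},{a,d,f},{b,c,e}} U234={{a,e},{b,e},{b,c,e}}
  U1234={{a,e},{b,e},{b,c,e}}
components per intersection:
  U1: {{c},{e},{a,c},{a,e},{b,c},{b,e},{c,e},{c,f},{a,c,f},{b,c,e}} {{d},{a,d},{b,d},{d,f},{a,d,f}}
  U2: {{e},{a,e},{b,e},{c,e},{b,c,e}}
  U3: {{a},{d},{e},{a,c},{a,d},{a,e},{a,f},{b,d},{b,e},{c,e},{d,f},{a,c,f},{a,d,f},{b,c,e}}
  U4: {{a},{b},{f},{a,c},{a,d},{a,e},{a,f},{b,c},{b,d},{b,e},{b,f},{c,f},{d,f},{a,c,f},{a,d,f},{b,c,e}}
  U12: {{e},{a,e},{b,e},{c,e},{b,c,e}}
  U13: {{d},{a,d},{b,d},{d,f},{a,d,f}} {{e},{a,e},{b,e},{c,e},{b,c,e}} {{a,c},{a,c,f}}
  U14: {{a,c},{c,f},{a,c,f}} {{a,d},{d,f},{a,d,f}} {{a,e}} {{b,c},{b,e},{b,c,e}} {{b,d}}
  U23: {{e},{a,e},{b,e},{c,e},{b,c,e}}
  U24: {{a,e}} {{b,e},{b,c,e}}
  U34: {{a},{a,c},{a,d},{a,e},{a,f},{d,f},{a,c,f},{a,d,f}} {{b,d}} {{b,e},{b,c,e}}
  U123: {{e},{a,e},{b,e},{c,e},{b,c,e}}
  U124: {{a,e}} {{b,e},{b,c,e}}
  U134: {{a,c},{a,c,f}} {{a,d},{d,f},{a,d,f}} {{a,e}} {{b,d}} {{b,e},{b,c,e}}
  U234: {{a,e}} {{b,e},{b,c,e}}
  U1234: {{a,e}} {{b,e},{b,c,e}}
C dims 5,15,10,2; δ0: rk 4, SNF 1^4; δ1: rk 8, SNF 1^8; δ2: rk 2, SNF 1^2
Ȟ^0: (5−4)−0=1 ⇒ Z
Ȟ^1: (15−8)−4=3 ⇒ Z^3
Ȟ^2: (10−2)−8=0 ⇒ 0


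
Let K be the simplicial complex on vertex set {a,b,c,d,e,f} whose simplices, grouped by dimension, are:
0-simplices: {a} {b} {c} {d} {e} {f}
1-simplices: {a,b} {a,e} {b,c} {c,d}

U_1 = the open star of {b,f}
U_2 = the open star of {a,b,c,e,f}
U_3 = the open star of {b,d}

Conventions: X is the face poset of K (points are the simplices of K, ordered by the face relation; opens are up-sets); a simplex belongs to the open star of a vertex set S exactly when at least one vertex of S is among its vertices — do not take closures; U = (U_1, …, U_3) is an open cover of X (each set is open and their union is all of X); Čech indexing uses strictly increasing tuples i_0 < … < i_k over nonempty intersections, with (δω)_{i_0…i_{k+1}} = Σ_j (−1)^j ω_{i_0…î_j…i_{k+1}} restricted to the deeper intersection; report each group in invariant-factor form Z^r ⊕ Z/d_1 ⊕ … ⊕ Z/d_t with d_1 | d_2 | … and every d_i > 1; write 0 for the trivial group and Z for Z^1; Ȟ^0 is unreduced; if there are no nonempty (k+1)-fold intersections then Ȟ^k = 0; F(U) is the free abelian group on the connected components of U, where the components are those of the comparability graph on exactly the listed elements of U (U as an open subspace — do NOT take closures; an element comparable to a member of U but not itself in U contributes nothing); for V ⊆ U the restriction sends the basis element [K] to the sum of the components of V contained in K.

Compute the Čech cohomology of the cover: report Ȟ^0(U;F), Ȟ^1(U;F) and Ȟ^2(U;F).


nerve simplices:
  U1={{b},{f},{a,b},{b,c}} U2={{a},{b},{c},{e},{f},{a,b},{a,e},{b,c},{c,d}} U3={{b},{d},{a,b},{b,c},{c,d}}
  U12={{b},{f},{a,b},{b,c}} U13={{b},{a,b},{b,c}} U23={{b},{a,b},{b,c},{c,d}}
  U123={{b},{a,b},{b,c}}
components per intersection:
  U1: {{b},{a,b},{b,c}} {{f}}
  U2: {{a},{b},{c},{e},{a,b},{a,e},{b,c},{c,d}} {{f}}
  U3: {{b},{a,b},{b,c}} {{d},{c,d}}
  U12: {{b},{a,b},{b,c}} {{f}}
  U13: {{b},{a,b},{b,c}}
  U23: {{b},{a,b},{b,c}} {{c,d}}
  U123: {{b},{a,b},{b,c}}
C dims 6,5,1; δ0: rk 4, SNF 1^4; δ1: rk 1, SNF 1^1
degree 0: 6−4−0 = 2 → Ȟ^0 ≅ Z^2
degree 1: 5−1−4 = 0 → Ȟ^1 ≅ 0
degree 2: 1−0−1 = 0 → Ȟ^2 ≅ 0

Ȟ^0 = Z^2, Ȟ^1 = 0 and Ȟ^2 = 0


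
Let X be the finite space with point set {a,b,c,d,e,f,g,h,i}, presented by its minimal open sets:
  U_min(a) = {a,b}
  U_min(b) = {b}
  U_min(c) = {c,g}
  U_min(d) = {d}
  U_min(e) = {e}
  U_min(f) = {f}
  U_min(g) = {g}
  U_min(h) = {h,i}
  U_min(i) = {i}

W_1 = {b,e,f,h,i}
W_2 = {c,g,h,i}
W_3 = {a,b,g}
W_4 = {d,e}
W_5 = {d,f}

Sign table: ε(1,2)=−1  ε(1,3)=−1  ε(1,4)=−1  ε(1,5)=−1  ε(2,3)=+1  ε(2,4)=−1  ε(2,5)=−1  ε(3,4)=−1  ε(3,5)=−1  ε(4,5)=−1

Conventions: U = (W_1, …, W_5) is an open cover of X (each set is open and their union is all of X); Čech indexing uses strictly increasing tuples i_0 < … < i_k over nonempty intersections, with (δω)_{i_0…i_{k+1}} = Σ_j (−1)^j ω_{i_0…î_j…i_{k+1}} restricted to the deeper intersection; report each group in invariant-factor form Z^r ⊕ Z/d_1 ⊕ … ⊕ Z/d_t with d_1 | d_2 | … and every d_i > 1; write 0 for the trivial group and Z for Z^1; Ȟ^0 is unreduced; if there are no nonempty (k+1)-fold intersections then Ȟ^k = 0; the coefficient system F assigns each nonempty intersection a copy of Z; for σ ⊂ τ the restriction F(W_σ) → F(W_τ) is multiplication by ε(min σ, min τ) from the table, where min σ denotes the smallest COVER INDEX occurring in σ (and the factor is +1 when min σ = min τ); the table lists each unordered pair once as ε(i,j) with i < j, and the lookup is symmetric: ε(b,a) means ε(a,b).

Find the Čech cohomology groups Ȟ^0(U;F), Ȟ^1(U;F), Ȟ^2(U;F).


Ȟ^0(U;F) ≅ 0,  Ȟ^1(U;F) ≅ Z ⊕ Z/2,  Ȟ^2(U;F) ≅ 0

nerve simplices:
  W12={h,i} W13={b} W14={e} W15={f} W23={g} W45={d}
C dims 5,6; δ0: rk 5, SNF 1^4·2
degree 0: 5−5−0 = 0 → Ȟ^0 ≅ 0
degree 1: 6−0−5 = 1 plus torsion [2] → Ȟ^1 ≅ Z ⊕ Z/2
degree 2: 0−0−0 = 0 → Ȟ^2 ≅ 0


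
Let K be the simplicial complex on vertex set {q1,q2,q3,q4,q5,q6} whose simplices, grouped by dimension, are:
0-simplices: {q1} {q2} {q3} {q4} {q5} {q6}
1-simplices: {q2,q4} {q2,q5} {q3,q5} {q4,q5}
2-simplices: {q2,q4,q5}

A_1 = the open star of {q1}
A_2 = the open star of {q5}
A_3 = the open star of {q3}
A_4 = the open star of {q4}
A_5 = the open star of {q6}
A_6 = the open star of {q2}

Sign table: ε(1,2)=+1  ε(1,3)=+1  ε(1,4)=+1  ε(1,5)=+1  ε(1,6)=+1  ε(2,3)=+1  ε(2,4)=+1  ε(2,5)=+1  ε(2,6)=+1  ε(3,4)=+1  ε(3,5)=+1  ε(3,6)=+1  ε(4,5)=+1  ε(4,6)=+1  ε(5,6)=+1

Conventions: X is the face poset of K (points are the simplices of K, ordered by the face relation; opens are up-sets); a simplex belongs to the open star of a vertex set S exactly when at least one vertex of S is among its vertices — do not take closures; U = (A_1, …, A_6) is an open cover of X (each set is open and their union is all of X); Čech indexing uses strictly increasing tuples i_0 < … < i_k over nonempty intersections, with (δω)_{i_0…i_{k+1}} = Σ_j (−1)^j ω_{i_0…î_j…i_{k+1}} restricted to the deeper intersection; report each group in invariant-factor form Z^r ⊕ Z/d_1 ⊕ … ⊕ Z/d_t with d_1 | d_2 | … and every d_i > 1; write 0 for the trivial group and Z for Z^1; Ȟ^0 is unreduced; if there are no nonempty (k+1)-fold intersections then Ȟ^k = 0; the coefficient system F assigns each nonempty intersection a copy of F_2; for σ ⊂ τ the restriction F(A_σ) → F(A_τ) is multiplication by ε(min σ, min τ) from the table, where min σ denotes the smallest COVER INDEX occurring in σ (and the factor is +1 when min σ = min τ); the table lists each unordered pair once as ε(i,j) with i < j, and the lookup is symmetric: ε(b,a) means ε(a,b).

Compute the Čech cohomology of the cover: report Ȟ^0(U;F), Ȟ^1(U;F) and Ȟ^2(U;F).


Ȟ^0 = Z/2 ⊕ Z/2 ⊕ Z/2; Ȟ^1 = 0; Ȟ^2 = 0

nerve simplices:
  A1={{q1}} A2={{q5},{q2,q5},{q3,q5},{q4,q5},{q2,q4,q5}} A3={{q3},{q3,q5}} A4={{q4},{q2,q4},{q4,q5},{q2,q4,q5}} A5={{q6}} A6={{q2},{q2,q4},{q2,q5},{q2,q4,q5}}
  A23={{q3,q5}} A24={{q4,q5},{q2,q4,q5}} A26={{q2,q5},{q2,q4,q5}} A46={{q2,q4},{q2,q4,q5}}
  A246={{q2,q4,q5}}
C dims 6,4,1; δ0: rk_F2 3; δ1: rk_F2 1
degree 0: 6−3−0 = 3 → Ȟ^0 ≅ Z/2 ⊕ Z/2 ⊕ Z/2
degree 1: 4−1−3 = 0 → Ȟ^1 ≅ 0
degree 2: 1−0−1 = 0 → Ȟ^2 ≅ 0


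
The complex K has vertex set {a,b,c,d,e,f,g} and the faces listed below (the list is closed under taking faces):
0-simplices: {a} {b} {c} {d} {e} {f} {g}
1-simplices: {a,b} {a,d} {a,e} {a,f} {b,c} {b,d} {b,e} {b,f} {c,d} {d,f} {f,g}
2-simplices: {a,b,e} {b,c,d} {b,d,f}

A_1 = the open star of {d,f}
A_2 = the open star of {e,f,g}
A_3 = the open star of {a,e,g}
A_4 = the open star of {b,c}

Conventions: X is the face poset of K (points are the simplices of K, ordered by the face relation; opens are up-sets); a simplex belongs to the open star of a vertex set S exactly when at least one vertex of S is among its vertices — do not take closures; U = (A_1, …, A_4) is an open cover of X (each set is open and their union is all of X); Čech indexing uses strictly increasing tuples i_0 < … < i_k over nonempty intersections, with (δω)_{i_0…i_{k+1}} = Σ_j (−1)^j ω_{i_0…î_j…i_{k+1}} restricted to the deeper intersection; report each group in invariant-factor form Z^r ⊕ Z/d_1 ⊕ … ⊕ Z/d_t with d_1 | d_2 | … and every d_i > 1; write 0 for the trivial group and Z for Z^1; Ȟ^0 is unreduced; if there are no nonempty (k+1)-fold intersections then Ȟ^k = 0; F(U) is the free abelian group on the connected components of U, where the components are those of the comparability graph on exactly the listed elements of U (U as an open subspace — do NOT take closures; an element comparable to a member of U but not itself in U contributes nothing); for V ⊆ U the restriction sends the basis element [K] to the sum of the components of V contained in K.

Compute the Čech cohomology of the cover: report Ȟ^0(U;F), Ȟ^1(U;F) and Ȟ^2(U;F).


Ȟ^0(U;F) ≅ Z; Ȟ^1(U;F) ≅ Z^2; Ȟ^2(U;F) ≅ 0

intersection data:
  A1={{d},{f},{a,d},{a,f},{b,d},{b,f},{c,d},{d,f},{f,g},{b,c,d},{b,d,f}} A2={{e},{f},{g},{a,e},{a,f},{b,e},{b,f},{d,f},{f,g},{a,b,e},{b,d,f}} A3={{a},{e},{g},{a,b},{a,d},{a,e},{a,f},{b,e},{f,g},{a,b,e}} A4={{b},{c},{a,b},{b,c},{b,d},{b,e},{b,f},{c,d},{a,b,e},{b,c,d},{b,d,f}}
  A12={{f},{a,f},{b,f},{d,f},{f,g},{b,d,f}} A13={{a,d},{a,f},{f,g}} A14={{b,d},{b,f},{c,d},{b,c,d},{b,d,f}} A23={{e},{g},{a,e},{a,f},{b,e},{f,g},{a,b,e}} A24={{b,e},{b,f},{a,b,e},{b,d,f}} A34={{a,b},{b,e},{a,b,e}}
  A123={{a,f},{f,g}} A124={{b,f},{b,d,f}} A234={{b,e},{a,b,e}}
components per intersection:
  A1: {{d},{f},{a,d},{a,f},{b,d},{b,f},{c,d},{d,f},{f,g},{b,c,d},{b,d,f}}
  A2: {{e},{a,e},{b,e},{a,b,e}} {{f},{g},{a,f},{b,f},{d,f},{f,g},{b,d,f}}
  A3: {{a},{e},{a,b},{a,d},{a,e},{a,f},{b,e},{a,b,e}} {{g},{f,g}}
  A4: {{b},{c},{a,b},{b,c},{b,d},{b,e},{b,f},{c,d},{a,b,e},{b,c,d},{b,d,f}}
  A12: {{f},{a,f},{b,f},{d,f},{f,g},{b,d,f}}
  A13: {{a,d}} {{a,f}} {{f,g}}
  A14: {{b,d},{b,f},{c,d},{b,c,d},{b,d,f}}
  A23: {{e},{a,e},{b,e},{a,b,e}} {{g},{f,g}} {{a,f}}
  A24: {{b,e},{a,b,e}} {{b,f},{b,d,f}}
  A34: {{a,b},{b,e},{a,b,e}}
  A123: {{a,f}} {{f,g}}
  A124: {{b,f},{b,d,f}}
  A234: {{b,e},{a,b,e}}
C dims 6,11,4; δ0: rk 5, SNF 1^5; δ1: rk 4, SNF 1^4
Ȟ^0 = (6 − 5) − 0 = 1, so Ȟ^0 ≅ Z
Ȟ^1 = (11 − 4) − 5 = 2, so Ȟ^1 ≅ Z^2
Ȟ^2 = (4 − 0) − 4 = 0, so Ȟ^2 ≅ 0


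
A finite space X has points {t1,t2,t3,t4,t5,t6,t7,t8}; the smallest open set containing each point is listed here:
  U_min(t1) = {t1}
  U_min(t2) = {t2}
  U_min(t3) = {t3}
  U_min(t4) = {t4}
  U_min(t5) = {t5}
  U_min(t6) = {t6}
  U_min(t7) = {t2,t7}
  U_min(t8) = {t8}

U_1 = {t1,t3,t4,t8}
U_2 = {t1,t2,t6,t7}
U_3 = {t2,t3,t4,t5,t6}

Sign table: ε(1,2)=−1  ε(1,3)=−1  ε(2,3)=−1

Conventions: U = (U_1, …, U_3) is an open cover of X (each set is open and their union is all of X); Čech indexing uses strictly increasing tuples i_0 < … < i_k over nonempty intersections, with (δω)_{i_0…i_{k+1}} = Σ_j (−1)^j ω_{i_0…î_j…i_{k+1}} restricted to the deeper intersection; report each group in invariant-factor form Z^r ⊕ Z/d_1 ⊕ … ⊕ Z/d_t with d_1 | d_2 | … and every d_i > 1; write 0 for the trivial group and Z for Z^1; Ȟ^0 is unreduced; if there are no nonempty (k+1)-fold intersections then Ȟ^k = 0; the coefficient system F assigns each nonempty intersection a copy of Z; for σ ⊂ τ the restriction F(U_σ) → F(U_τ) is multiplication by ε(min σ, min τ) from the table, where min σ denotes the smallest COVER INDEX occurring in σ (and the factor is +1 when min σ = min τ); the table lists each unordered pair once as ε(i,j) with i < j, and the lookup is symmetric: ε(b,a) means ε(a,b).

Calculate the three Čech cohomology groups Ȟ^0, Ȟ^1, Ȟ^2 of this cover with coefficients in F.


nerve simplices:
  U12={t1} U13={t3,t4} U23={t2,t6}
C dims 3,3; δ0: rk 3, SNF 1^2·2
degree 0: 3−3−0 = 0 → Ȟ^0 ≅ 0
degree 1: 3−0−3 = 0 plus torsion [2] → Ȟ^1 ≅ Z/2
degree 2: 0−0−0 = 0 → Ȟ^2 ≅ 0

Ȟ^0 ≅ 0,  Ȟ^1 ≅ Z/2,  Ȟ^2 ≅ 0


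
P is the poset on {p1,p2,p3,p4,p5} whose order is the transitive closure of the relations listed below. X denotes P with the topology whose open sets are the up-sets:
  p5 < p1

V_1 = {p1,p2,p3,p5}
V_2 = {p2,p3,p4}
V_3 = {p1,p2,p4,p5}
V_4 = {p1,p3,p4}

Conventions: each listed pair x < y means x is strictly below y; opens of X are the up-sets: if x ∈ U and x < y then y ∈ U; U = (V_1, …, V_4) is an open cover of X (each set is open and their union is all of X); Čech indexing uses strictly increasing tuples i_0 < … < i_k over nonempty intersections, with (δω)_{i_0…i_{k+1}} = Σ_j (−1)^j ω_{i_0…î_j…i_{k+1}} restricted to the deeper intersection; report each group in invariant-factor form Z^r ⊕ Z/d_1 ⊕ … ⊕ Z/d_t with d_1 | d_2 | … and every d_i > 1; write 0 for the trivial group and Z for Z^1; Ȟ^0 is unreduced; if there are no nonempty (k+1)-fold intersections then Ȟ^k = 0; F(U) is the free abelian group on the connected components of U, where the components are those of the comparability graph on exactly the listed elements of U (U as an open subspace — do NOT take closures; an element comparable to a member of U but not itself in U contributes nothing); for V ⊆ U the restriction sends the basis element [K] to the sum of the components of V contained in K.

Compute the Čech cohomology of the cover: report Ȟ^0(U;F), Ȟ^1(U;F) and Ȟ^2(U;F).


cover nerve:
  V12={p2,p3} V13={p1,p2,p5} V14={p1,p3} V23={p2,p4} V24={p3,p4} V34={p1,p4}
  V123={p2} V124={p3} V134={p1} V234={p4}
components per intersection:
  V1: {p1,p5} {p2} {p3}
  V2: {p2} {p3} {p4}
  V3: {p1,p5} {p2} {p4}
  V4: {p1} {p3} {p4}
  V12: {p2} {p3}
  V13: {p1,p5} {p2}
  V14: {p1} {p3}
  V23: {p2} {p4}
  V24: {p3} {p4}
  V34: {p1} {p4}
  V123: {p2}
  V124: {p3}
  V134: {p1}
  V234: {p4}
C dims 12,12,4; δ0: rk 8, SNF 1^8; δ1: rk 4, SNF 1^4
Ȟ^0: (12−8)−0=4 ⇒ Z^4
Ȟ^1: (12−4)−8=0 ⇒ 0
Ȟ^2: (4−0)−4=0 ⇒ 0

Ȟ^0 ≅ Z^4,  Ȟ^1 ≅ 0,  Ȟ^2 ≅ 0


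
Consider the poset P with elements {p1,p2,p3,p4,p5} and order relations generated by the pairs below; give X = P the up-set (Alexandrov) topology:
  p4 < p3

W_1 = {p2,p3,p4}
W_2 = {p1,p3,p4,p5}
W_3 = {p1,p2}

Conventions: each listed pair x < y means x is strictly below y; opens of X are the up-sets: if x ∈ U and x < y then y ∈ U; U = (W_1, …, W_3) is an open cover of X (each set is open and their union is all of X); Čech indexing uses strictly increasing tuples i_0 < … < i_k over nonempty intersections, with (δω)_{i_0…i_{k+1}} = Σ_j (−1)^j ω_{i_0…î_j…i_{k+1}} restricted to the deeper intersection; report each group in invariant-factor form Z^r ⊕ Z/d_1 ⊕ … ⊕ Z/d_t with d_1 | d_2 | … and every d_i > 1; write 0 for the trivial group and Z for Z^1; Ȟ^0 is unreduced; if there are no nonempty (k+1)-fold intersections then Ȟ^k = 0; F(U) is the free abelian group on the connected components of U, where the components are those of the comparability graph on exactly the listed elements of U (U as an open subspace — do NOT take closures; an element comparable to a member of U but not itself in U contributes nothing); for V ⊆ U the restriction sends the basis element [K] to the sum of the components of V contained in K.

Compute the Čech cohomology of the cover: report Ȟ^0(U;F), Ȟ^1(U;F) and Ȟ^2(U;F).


Ȟ^0 = Z^4, Ȟ^1 = 0 and Ȟ^2 = 0

nerve simplices:
  W12={p3,p4} W13={p2} W23={p1}
components per intersection:
  W1: {p2} {p3,p4}
  W2: {p1} {p3,p4} {p5}
  W3: {p1} {p2}
  W12: {p3,p4}
  W13: {p2}
  W23: {p1}
C dims 7,3; δ0: rk 3, SNF 1^3
degree 0: 7−3−0 = 4 → Ȟ^0 ≅ Z^4
degree 1: 3−0−3 = 0 → Ȟ^1 ≅ 0
degree 2: 0−0−0 = 0 → Ȟ^2 ≅ 0


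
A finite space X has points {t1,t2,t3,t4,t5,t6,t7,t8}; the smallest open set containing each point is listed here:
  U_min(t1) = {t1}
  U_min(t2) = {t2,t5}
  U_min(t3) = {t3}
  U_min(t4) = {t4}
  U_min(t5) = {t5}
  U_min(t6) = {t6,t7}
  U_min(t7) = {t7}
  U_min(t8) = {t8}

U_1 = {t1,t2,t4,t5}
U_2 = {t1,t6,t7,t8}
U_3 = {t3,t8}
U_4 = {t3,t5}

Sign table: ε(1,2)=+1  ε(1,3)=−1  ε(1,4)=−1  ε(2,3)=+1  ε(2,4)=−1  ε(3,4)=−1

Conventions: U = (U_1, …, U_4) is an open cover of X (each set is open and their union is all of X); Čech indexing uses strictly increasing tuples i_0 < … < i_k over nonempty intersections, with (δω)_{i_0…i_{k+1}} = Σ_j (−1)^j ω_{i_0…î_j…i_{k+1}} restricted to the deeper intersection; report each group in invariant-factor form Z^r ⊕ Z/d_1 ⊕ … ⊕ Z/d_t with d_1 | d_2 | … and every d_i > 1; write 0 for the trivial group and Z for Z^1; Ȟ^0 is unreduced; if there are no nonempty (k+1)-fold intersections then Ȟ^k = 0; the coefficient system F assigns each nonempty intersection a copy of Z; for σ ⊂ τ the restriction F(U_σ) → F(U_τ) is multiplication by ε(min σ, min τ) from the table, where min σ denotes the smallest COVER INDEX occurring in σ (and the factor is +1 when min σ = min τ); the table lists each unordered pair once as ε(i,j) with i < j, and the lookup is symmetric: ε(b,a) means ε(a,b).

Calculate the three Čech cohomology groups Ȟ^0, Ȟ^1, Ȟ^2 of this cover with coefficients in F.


nonempty intersections:
  U12={t1} U14={t5} U23={t8} U34={t3}
C dims 4,4; δ0: rk 3, SNF 1^3
Ȟ^0: (4−3)−0=1 ⇒ Z
Ȟ^1: (4−0)−3=1 ⇒ Z
Ȟ^2: (0−0)−0=0 ⇒ 0

Ȟ^0 = Z, Ȟ^1 = Z, Ȟ^2 = 0
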